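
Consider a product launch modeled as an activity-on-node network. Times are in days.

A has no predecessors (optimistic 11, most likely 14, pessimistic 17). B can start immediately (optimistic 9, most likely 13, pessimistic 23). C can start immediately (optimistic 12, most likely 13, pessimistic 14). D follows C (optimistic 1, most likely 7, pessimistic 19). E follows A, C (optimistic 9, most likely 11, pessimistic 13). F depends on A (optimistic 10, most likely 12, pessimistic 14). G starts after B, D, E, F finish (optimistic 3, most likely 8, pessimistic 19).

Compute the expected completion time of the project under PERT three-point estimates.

te_A = (11 + 4·14 + 17)/6 = 84/6 = 14
te_B = (9 + 4·13 + 23)/6 = 84/6 = 14
te_C = (12 + 4·13 + 14)/6 = 78/6 = 13
te_D = (1 + 4·7 + 19)/6 = 48/6 = 8
te_E = (9 + 4·11 + 13)/6 = 66/6 = 11
te_F = (10 + 4·12 + 14)/6 = 72/6 = 12
te_G = (3 + 4·8 + 19)/6 = 54/6 = 9

Forward pass:
ES_A = 0; EF_A = 14
ES_B = 0; EF_B = 14
ES_C = 0; EF_C = 13
ES_D = 13; EF_D = 13+8 = 21
ES_E = max(EF_A=14, EF_C=13) = 14; EF_E = 14+11 = 25
ES_F = 14; EF_F = 14+12 = 26
ES_G = max(EF_B=14, EF_D=21, EF_E=25, EF_F=26) = 26; EF_G = 26+9 = 35
Expected project duration μ = 35 days. Critical path: A → F → G.

35 days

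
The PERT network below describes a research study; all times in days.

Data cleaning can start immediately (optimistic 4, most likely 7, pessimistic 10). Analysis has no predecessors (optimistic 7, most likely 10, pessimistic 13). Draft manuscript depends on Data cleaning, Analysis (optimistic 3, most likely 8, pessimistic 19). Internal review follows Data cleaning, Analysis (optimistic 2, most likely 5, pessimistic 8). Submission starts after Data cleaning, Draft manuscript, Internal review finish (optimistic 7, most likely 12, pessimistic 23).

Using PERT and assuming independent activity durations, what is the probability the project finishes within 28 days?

0.153

te_Data cleaning = (4 + 4·7 + 10)/6 = 42/6 = 7; σ²_Data cleaning = ((10−4)/6)² = 1.000
te_Analysis = (7 + 4·10 + 13)/6 = 60/6 = 10; σ²_Analysis = ((13−7)/6)² = 1.000
te_Draft manuscript = (3 + 4·8 + 19)/6 = 54/6 = 9; σ²_Draft manuscript = ((19−3)/6)² = 7.111
te_Internal review = (2 + 4·5 + 8)/6 = 30/6 = 5; σ²_Internal review = ((8−2)/6)² = 1.000
te_Submission = (7 + 4·12 + 23)/6 = 78/6 = 13; σ²_Submission = ((23−7)/6)² = 7.111

Forward pass:
ES_Data cleaning = 0; EF_Data cleaning = 7
ES_Analysis = 0; EF_Analysis = 10
ES_Draft manuscript = max(EF_Data cleaning=7, EF_Analysis=10) = 10; EF_Draft manuscript = 10+9 = 19
ES_Internal review = max(EF_Data cleaning=7, EF_Analysis=10) = 10; EF_Internal review = 10+5 = 15
ES_Submission = max(EF_Data cleaning=7, EF_Draft manuscript=19, EF_Internal review=15) = 19; EF_Submission = 19+13 = 32
Expected project duration μ = 32 days. Critical path: Analysis → Draft manuscript → Submission.

Variance along critical path = 1.000 + 7.111 + 7.111 = 15.222; σ = √15.222 = 3.902 days.
Z = (28 − 32) / 3.902 = -1.025
P(T ≤ 28) = Φ(-1.025) ≈ 0.153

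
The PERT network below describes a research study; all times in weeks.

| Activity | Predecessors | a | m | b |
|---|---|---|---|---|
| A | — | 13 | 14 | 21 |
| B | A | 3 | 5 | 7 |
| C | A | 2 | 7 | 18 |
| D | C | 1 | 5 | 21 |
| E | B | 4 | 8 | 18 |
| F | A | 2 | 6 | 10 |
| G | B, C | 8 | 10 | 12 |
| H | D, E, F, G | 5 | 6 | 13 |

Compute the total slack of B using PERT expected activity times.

3 weeks

te_A = (13 + 4·14 + 21)/6 = 90/6 = 15
te_B = (3 + 4·5 + 7)/6 = 30/6 = 5
te_C = (2 + 4·7 + 18)/6 = 48/6 = 8
te_D = (1 + 4·5 + 21)/6 = 42/6 = 7
te_E = (4 + 4·8 + 18)/6 = 54/6 = 9
te_F = (2 + 4·6 + 10)/6 = 36/6 = 6
te_G = (8 + 4·10 + 12)/6 = 60/6 = 10
te_H = (5 + 4·6 + 13)/6 = 42/6 = 7

Forward pass:
ES_A = 0; EF_A = 15
ES_B = 15; EF_B = 15+5 = 20
ES_C = 15; EF_C = 15+8 = 23
ES_D = 23; EF_D = 23+7 = 30
ES_E = 20; EF_E = 20+9 = 29
ES_F = 15; EF_F = 15+6 = 21
ES_G = max(EF_B=20, EF_C=23) = 23; EF_G = 23+10 = 33
ES_H = max(EF_D=30, EF_E=29, EF_F=21, EF_G=33) = 33; EF_H = 33+7 = 40
Expected project duration μ = 40 weeks. Critical path: A → C → G → H.

Backward pass:
LF_H = 40; LS_H = 40−7 = 33
LF_G = LS_H = 33; LS_G = 33−10 = 23
LF_F = LS_H = 33; LS_F = 33−6 = 27
LF_E = LS_H = 33; LS_E = 33−9 = 24
LF_D = LS_H = 33; LS_D = 33−7 = 26
LF_C = min(LS_D=26, LS_G=23) = 23; LS_C = 23−8 = 15
LF_B = min(LS_E=24, LS_G=23) = 23; LS_B = 23−5 = 18
LF_A = min(LS_B=18, LS_C=15, LS_F=27) = 15; LS_A = 15−15 = 0
Slack_B = LS_B − ES_B = 18 − 15 = 3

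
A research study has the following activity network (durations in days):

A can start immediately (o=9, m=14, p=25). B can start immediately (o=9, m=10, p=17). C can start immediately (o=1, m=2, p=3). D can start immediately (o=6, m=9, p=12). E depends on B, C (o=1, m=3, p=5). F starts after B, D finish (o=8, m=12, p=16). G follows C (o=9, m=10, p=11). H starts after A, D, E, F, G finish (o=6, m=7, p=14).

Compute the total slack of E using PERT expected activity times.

9 days

te_A = (9 + 4·14 + 25)/6 = 90/6 = 15
te_B = (9 + 4·10 + 17)/6 = 66/6 = 11
te_C = (1 + 4·2 + 3)/6 = 12/6 = 2
te_D = (6 + 4·9 + 12)/6 = 54/6 = 9
te_E = (1 + 4·3 + 5)/6 = 18/6 = 3
te_F = (8 + 4·12 + 16)/6 = 72/6 = 12
te_G = (9 + 4·10 + 11)/6 = 60/6 = 10
te_H = (6 + 4·7 + 14)/6 = 48/6 = 8

Forward pass:
ES_A = 0; EF_A = 15
ES_B = 0; EF_B = 11
ES_C = 0; EF_C = 2
ES_D = 0; EF_D = 9
ES_E = max(EF_B=11, EF_C=2) = 11; EF_E = 11+3 = 14
ES_F = max(EF_B=11, EF_D=9) = 11; EF_F = 11+12 = 23
ES_G = 2; EF_G = 2+10 = 12
ES_H = max(EF_A=15, EF_D=9, EF_E=14, EF_F=23, EF_G=12) = 23; EF_H = 23+8 = 31
Expected project duration μ = 31 days. Critical path: B → F → H.

Backward pass:
LF_H = 31; LS_H = 31−8 = 23
LF_G = LS_H = 23; LS_G = 23−10 = 13
LF_F = LS_H = 23; LS_F = 23−12 = 11
LF_E = LS_H = 23; LS_E = 23−3 = 20
LF_D = min(LS_F=11, LS_H=23) = 11; LS_D = 11−9 = 2
LF_C = min(LS_E=20, LS_G=13) = 13; LS_C = 13−2 = 11
LF_B = min(LS_E=20, LS_F=11) = 11; LS_B = 11−11 = 0
LF_A = LS_H = 23; LS_A = 23−15 = 8
Slack_E = LS_E − ES_E = 20 − 11 = 9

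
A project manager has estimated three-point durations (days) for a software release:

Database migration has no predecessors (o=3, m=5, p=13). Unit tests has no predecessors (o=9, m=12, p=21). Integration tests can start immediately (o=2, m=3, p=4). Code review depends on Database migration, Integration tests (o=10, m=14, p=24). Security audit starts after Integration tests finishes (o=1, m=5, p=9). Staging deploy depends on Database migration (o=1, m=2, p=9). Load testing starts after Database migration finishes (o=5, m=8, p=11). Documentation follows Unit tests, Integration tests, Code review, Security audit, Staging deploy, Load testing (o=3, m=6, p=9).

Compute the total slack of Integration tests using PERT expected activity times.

te_Database migration = (3 + 4·5 + 13)/6 = 36/6 = 6
te_Unit tests = (9 + 4·12 + 21)/6 = 78/6 = 13
te_Integration tests = (2 + 4·3 + 4)/6 = 18/6 = 3
te_Code review = (10 + 4·14 + 24)/6 = 90/6 = 15
te_Security audit = (1 + 4·5 + 9)/6 = 30/6 = 5
te_Staging deploy = (1 + 4·2 + 9)/6 = 18/6 = 3
te_Load testing = (5 + 4·8 + 11)/6 = 48/6 = 8
te_Documentation = (3 + 4·6 + 9)/6 = 36/6 = 6

Forward pass:
ES_Database migration = 0; EF_Database migration = 6
ES_Unit tests = 0; EF_Unit tests = 13
ES_Integration tests = 0; EF_Integration tests = 3
ES_Code review = max(EF_Database migration=6, EF_Integration tests=3) = 6; EF_Code review = 6+15 = 21
ES_Security audit = 3; EF_Security audit = 3+5 = 8
ES_Staging deploy = 6; EF_Staging deploy = 6+3 = 9
ES_Load testing = 6; EF_Load testing = 6+8 = 14
ES_Documentation = max(EF_Unit tests=13, EF_Integration tests=3, EF_Code review=21, EF_Security audit=8, EF_Staging deploy=9, EF_Load testing=14) = 21; EF_Documentation = 21+6 = 27
Expected project duration μ = 27 days. Critical path: Database migration → Code review → Documentation.

Backward pass:
LF_Documentation = 27; LS_Documentation = 27−6 = 21
LF_Load testing = LS_Documentation = 21; LS_Load testing = 21−8 = 13
LF_Staging deploy = LS_Documentation = 21; LS_Staging deploy = 21−3 = 18
LF_Security audit = LS_Documentation = 21; LS_Security audit = 21−5 = 16
LF_Code review = LS_Documentation = 21; LS_Code review = 21−15 = 6
LF_Integration tests = min(LS_Code review=6, LS_Security audit=16, LS_Documentation=21) = 6; LS_Integration tests = 6−3 = 3
LF_Unit tests = LS_Documentation = 21; LS_Unit tests = 21−13 = 8
LF_Database migration = min(LS_Code review=6, LS_Staging deploy=18, LS_Load testing=13) = 6; LS_Database migration = 6−6 = 0
Slack_Integration tests = LS_Integration tests − ES_Integration tests = 3 − 0 = 3

3 days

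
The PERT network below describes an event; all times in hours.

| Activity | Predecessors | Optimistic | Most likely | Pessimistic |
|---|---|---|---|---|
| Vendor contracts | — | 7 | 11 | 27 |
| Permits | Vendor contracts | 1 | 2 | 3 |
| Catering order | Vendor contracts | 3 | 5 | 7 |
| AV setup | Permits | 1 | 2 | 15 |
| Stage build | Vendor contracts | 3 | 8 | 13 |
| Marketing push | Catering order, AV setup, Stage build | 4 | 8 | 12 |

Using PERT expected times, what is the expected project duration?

29 hours

te_Vendor contracts = (7 + 4·11 + 27)/6 = 78/6 = 13
te_Permits = (1 + 4·2 + 3)/6 = 12/6 = 2
te_Catering order = (3 + 4·5 + 7)/6 = 30/6 = 5
te_AV setup = (1 + 4·2 + 15)/6 = 24/6 = 4
te_Stage build = (3 + 4·8 + 13)/6 = 48/6 = 8
te_Marketing push = (4 + 4·8 + 12)/6 = 48/6 = 8

Forward pass:
ES_Vendor contracts = 0; EF_Vendor contracts = 13
ES_Permits = 13; EF_Permits = 13+2 = 15
ES_Catering order = 13; EF_Catering order = 13+5 = 18
ES_AV setup = 15; EF_AV setup = 15+4 = 19
ES_Stage build = 13; EF_Stage build = 13+8 = 21
ES_Marketing push = max(EF_Catering order=18, EF_AV setup=19, EF_Stage build=21) = 21; EF_Marketing push = 21+8 = 29
Expected project duration μ = 29 hours. Critical path: Vendor contracts → Stage build → Marketing push.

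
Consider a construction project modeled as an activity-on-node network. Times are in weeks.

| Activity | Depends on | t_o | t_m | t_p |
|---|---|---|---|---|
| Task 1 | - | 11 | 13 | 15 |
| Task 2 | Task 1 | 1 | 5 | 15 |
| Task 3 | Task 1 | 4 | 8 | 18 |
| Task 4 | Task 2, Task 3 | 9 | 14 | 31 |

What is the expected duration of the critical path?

38 weeks

te_Task 1 = (11 + 4·13 + 15)/6 = 78/6 = 13
te_Task 2 = (1 + 4·5 + 15)/6 = 36/6 = 6
te_Task 3 = (4 + 4·8 + 18)/6 = 54/6 = 9
te_Task 4 = (9 + 4·14 + 31)/6 = 96/6 = 16

Forward pass:
ES_Task 1 = 0; EF_Task 1 = 13
ES_Task 2 = 13; EF_Task 2 = 13+6 = 19
ES_Task 3 = 13; EF_Task 3 = 13+9 = 22
ES_Task 4 = max(EF_Task 2=19, EF_Task 3=22) = 22; EF_Task 4 = 22+16 = 38
Expected project duration μ = 38 weeks. Critical path: Task 1 → Task 3 → Task 4.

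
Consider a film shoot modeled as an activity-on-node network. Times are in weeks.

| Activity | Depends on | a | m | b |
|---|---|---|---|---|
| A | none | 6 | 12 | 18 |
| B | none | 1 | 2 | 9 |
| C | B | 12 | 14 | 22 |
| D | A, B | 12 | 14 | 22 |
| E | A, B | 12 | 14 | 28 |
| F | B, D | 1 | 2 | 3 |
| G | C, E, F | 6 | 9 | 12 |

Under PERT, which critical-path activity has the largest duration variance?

te_A = (6 + 4·12 + 18)/6 = 72/6 = 12; σ²_A = ((18−6)/6)² = 4.000
te_B = (1 + 4·2 + 9)/6 = 18/6 = 3; σ²_B = ((9−1)/6)² = 1.778
te_C = (12 + 4·14 + 22)/6 = 90/6 = 15; σ²_C = ((22−12)/6)² = 2.778
te_D = (12 + 4·14 + 22)/6 = 90/6 = 15; σ²_D = ((22−12)/6)² = 2.778
te_E = (12 + 4·14 + 28)/6 = 96/6 = 16; σ²_E = ((28−12)/6)² = 7.111
te_F = (1 + 4·2 + 3)/6 = 12/6 = 2; σ²_F = ((3−1)/6)² = 0.111
te_G = (6 + 4·9 + 12)/6 = 54/6 = 9; σ²_G = ((12−6)/6)² = 1.000

Forward pass:
ES_A = 0; EF_A = 12
ES_B = 0; EF_B = 3
ES_C = 3; EF_C = 3+15 = 18
ES_D = max(EF_A=12, EF_B=3) = 12; EF_D = 12+15 = 27
ES_E = max(EF_A=12, EF_B=3) = 12; EF_E = 12+16 = 28
ES_F = max(EF_B=3, EF_D=27) = 27; EF_F = 27+2 = 29
ES_G = max(EF_C=18, EF_E=28, EF_F=29) = 29; EF_G = 29+9 = 38
Expected project duration μ = 38 weeks. Critical path: A → D → F → G.

Variances on critical path: σ²_A=4.000, σ²_D=2.778, σ²_F=0.111, σ²_G=1.000.
Largest is σ²_A = 4.000.

A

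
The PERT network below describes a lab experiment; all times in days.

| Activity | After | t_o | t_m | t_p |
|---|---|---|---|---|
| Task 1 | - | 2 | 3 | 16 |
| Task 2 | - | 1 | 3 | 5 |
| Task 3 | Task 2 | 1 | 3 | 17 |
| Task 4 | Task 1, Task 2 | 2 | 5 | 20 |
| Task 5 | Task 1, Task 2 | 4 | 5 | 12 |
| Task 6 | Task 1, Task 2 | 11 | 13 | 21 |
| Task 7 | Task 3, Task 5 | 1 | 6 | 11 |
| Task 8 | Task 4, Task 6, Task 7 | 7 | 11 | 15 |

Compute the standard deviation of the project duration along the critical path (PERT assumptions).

3.16 days

te_Task 1 = (2 + 4·3 + 16)/6 = 30/6 = 5; σ²_Task 1 = ((16−2)/6)² = 5.444
te_Task 2 = (1 + 4·3 + 5)/6 = 18/6 = 3; σ²_Task 2 = ((5−1)/6)² = 0.444
te_Task 3 = (1 + 4·3 + 17)/6 = 30/6 = 5; σ²_Task 3 = ((17−1)/6)² = 7.111
te_Task 4 = (2 + 4·5 + 20)/6 = 42/6 = 7; σ²_Task 4 = ((20−2)/6)² = 9.000
te_Task 5 = (4 + 4·5 + 12)/6 = 36/6 = 6; σ²_Task 5 = ((12−4)/6)² = 1.778
te_Task 6 = (11 + 4·13 + 21)/6 = 84/6 = 14; σ²_Task 6 = ((21−11)/6)² = 2.778
te_Task 7 = (1 + 4·6 + 11)/6 = 36/6 = 6; σ²_Task 7 = ((11−1)/6)² = 2.778
te_Task 8 = (7 + 4·11 + 15)/6 = 66/6 = 11; σ²_Task 8 = ((15−7)/6)² = 1.778

Forward pass:
ES_Task 1 = 0; EF_Task 1 = 5
ES_Task 2 = 0; EF_Task 2 = 3
ES_Task 3 = 3; EF_Task 3 = 3+5 = 8
ES_Task 4 = max(EF_Task 1=5, EF_Task 2=3) = 5; EF_Task 4 = 5+7 = 12
ES_Task 5 = max(EF_Task 1=5, EF_Task 2=3) = 5; EF_Task 5 = 5+6 = 11
ES_Task 6 = max(EF_Task 1=5, EF_Task 2=3) = 5; EF_Task 6 = 5+14 = 19
ES_Task 7 = max(EF_Task 3=8, EF_Task 5=11) = 11; EF_Task 7 = 11+6 = 17
ES_Task 8 = max(EF_Task 4=12, EF_Task 6=19, EF_Task 7=17) = 19; EF_Task 8 = 19+11 = 30
Expected project duration μ = 30 days. Critical path: Task 1 → Task 6 → Task 8.

Variance along critical path = 5.444 + 2.778 + 1.778 = 10.000
σ = √10.000 = 3.162 days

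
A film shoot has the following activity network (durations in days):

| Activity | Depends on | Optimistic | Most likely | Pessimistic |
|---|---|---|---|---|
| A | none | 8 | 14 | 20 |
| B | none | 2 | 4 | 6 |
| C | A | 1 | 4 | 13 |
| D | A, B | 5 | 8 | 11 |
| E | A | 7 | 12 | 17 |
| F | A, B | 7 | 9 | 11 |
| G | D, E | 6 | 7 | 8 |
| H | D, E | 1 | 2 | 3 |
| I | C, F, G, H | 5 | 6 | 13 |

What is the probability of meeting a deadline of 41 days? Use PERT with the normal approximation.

te_A = (8 + 4·14 + 20)/6 = 84/6 = 14; σ²_A = ((20−8)/6)² = 4.000
te_B = (2 + 4·4 + 6)/6 = 24/6 = 4; σ²_B = ((6−2)/6)² = 0.444
te_C = (1 + 4·4 + 13)/6 = 30/6 = 5; σ²_C = ((13−1)/6)² = 4.000
te_D = (5 + 4·8 + 11)/6 = 48/6 = 8; σ²_D = ((11−5)/6)² = 1.000
te_E = (7 + 4·12 + 17)/6 = 72/6 = 12; σ²_E = ((17−7)/6)² = 2.778
te_F = (7 + 4·9 + 11)/6 = 54/6 = 9; σ²_F = ((11−7)/6)² = 0.444
te_G = (6 + 4·7 + 8)/6 = 42/6 = 7; σ²_G = ((8−6)/6)² = 0.111
te_H = (1 + 4·2 + 3)/6 = 12/6 = 2; σ²_H = ((3−1)/6)² = 0.111
te_I = (5 + 4·6 + 13)/6 = 42/6 = 7; σ²_I = ((13−5)/6)² = 1.778

Forward pass:
ES_A = 0; EF_A = 14
ES_B = 0; EF_B = 4
ES_C = 14; EF_C = 14+5 = 19
ES_D = max(EF_A=14, EF_B=4) = 14; EF_D = 14+8 = 22
ES_E = 14; EF_E = 14+12 = 26
ES_F = max(EF_A=14, EF_B=4) = 14; EF_F = 14+9 = 23
ES_G = max(EF_D=22, EF_E=26) = 26; EF_G = 26+7 = 33
ES_H = max(EF_D=22, EF_E=26) = 26; EF_H = 26+2 = 28
ES_I = max(EF_C=19, EF_F=23, EF_G=33, EF_H=28) = 33; EF_I = 33+7 = 40
Expected project duration μ = 40 days. Critical path: A → E → G → I.

Variance along critical path = 4.000 + 2.778 + 0.111 + 1.778 = 8.667; σ = √8.667 = 2.944 days.
Z = (41 − 40) / 2.944 = 0.340
P(T ≤ 41) = Φ(0.340) ≈ 0.633

0.633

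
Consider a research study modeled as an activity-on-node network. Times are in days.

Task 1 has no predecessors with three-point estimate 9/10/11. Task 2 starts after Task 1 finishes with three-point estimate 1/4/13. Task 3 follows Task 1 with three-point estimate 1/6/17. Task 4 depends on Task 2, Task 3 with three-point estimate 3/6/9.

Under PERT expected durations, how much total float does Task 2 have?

2 days

te_Task 1 = (9 + 4·10 + 11)/6 = 60/6 = 10
te_Task 2 = (1 + 4·4 + 13)/6 = 30/6 = 5
te_Task 3 = (1 + 4·6 + 17)/6 = 42/6 = 7
te_Task 4 = (3 + 4·6 + 9)/6 = 36/6 = 6

Forward pass:
ES_Task 1 = 0; EF_Task 1 = 10
ES_Task 2 = 10; EF_Task 2 = 10+5 = 15
ES_Task 3 = 10; EF_Task 3 = 10+7 = 17
ES_Task 4 = max(EF_Task 2=15, EF_Task 3=17) = 17; EF_Task 4 = 17+6 = 23
Expected project duration μ = 23 days. Critical path: Task 1 → Task 3 → Task 4.

Backward pass:
LF_Task 4 = 23; LS_Task 4 = 23−6 = 17
LF_Task 3 = LS_Task 4 = 17; LS_Task 3 = 17−7 = 10
LF_Task 2 = LS_Task 4 = 17; LS_Task 2 = 17−5 = 12
LF_Task 1 = min(LS_Task 2=12, LS_Task 3=10) = 10; LS_Task 1 = 10−10 = 0
Slack_Task 2 = LS_Task 2 − ES_Task 2 = 12 − 10 = 2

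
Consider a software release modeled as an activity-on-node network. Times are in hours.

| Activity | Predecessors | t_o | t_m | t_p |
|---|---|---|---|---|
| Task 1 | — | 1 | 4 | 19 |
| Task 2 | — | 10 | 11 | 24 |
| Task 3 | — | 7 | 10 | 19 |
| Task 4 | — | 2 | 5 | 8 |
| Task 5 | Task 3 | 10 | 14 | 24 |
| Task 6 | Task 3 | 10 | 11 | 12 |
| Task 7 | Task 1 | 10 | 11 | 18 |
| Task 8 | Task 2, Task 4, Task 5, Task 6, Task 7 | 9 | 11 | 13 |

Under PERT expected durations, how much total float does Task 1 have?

te_Task 1 = (1 + 4·4 + 19)/6 = 36/6 = 6
te_Task 2 = (10 + 4·11 + 24)/6 = 78/6 = 13
te_Task 3 = (7 + 4·10 + 19)/6 = 66/6 = 11
te_Task 4 = (2 + 4·5 + 8)/6 = 30/6 = 5
te_Task 5 = (10 + 4·14 + 24)/6 = 90/6 = 15
te_Task 6 = (10 + 4·11 + 12)/6 = 66/6 = 11
te_Task 7 = (10 + 4·11 + 18)/6 = 72/6 = 12
te_Task 8 = (9 + 4·11 + 13)/6 = 66/6 = 11

Forward pass:
ES_Task 1 = 0; EF_Task 1 = 6
ES_Task 2 = 0; EF_Task 2 = 13
ES_Task 3 = 0; EF_Task 3 = 11
ES_Task 4 = 0; EF_Task 4 = 5
ES_Task 5 = 11; EF_Task 5 = 11+15 = 26
ES_Task 6 = 11; EF_Task 6 = 11+11 = 22
ES_Task 7 = 6; EF_Task 7 = 6+12 = 18
ES_Task 8 = max(EF_Task 2=13, EF_Task 4=5, EF_Task 5=26, EF_Task 6=22, EF_Task 7=18) = 26; EF_Task 8 = 26+11 = 37
Expected project duration μ = 37 hours. Critical path: Task 3 → Task 5 → Task 8.

Backward pass:
LF_Task 8 = 37; LS_Task 8 = 37−11 = 26
LF_Task 7 = LS_Task 8 = 26; LS_Task 7 = 26−12 = 14
LF_Task 6 = LS_Task 8 = 26; LS_Task 6 = 26−11 = 15
LF_Task 5 = LS_Task 8 = 26; LS_Task 5 = 26−15 = 11
LF_Task 4 = LS_Task 8 = 26; LS_Task 4 = 26−5 = 21
LF_Task 3 = min(LS_Task 5=11, LS_Task 6=15) = 11; LS_Task 3 = 11−11 = 0
LF_Task 2 = LS_Task 8 = 26; LS_Task 2 = 26−13 = 13
LF_Task 1 = LS_Task 7 = 14; LS_Task 1 = 14−6 = 8
Slack_Task 1 = LS_Task 1 − ES_Task 1 = 8 − 0 = 8

8 hours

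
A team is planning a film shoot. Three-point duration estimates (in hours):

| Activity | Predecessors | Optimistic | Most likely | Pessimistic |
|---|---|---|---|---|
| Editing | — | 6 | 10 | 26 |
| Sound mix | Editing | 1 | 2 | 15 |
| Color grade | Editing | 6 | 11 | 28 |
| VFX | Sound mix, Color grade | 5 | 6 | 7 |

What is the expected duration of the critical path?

te_Editing = (6 + 4·10 + 26)/6 = 72/6 = 12
te_Sound mix = (1 + 4·2 + 15)/6 = 24/6 = 4
te_Color grade = (6 + 4·11 + 28)/6 = 78/6 = 13
te_VFX = (5 + 4·6 + 7)/6 = 36/6 = 6

Forward pass:
ES_Editing = 0; EF_Editing = 12
ES_Sound mix = 12; EF_Sound mix = 12+4 = 16
ES_Color grade = 12; EF_Color grade = 12+13 = 25
ES_VFX = max(EF_Sound mix=16, EF_Color grade=25) = 25; EF_VFX = 25+6 = 31
Expected project duration μ = 31 hours. Critical path: Editing → Color grade → VFX.

31 hours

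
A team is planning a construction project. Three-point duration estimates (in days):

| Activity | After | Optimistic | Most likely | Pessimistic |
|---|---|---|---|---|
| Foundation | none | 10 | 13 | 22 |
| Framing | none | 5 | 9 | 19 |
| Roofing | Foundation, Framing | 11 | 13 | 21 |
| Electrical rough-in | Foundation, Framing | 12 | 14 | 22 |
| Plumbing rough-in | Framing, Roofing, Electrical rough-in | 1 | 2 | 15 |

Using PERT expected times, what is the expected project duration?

te_Foundation = (10 + 4·13 + 22)/6 = 84/6 = 14
te_Framing = (5 + 4·9 + 19)/6 = 60/6 = 10
te_Roofing = (11 + 4·13 + 21)/6 = 84/6 = 14
te_Electrical rough-in = (12 + 4·14 + 22)/6 = 90/6 = 15
te_Plumbing rough-in = (1 + 4·2 + 15)/6 = 24/6 = 4

Forward pass:
ES_Foundation = 0; EF_Foundation = 14
ES_Framing = 0; EF_Framing = 10
ES_Roofing = max(EF_Foundation=14, EF_Framing=10) = 14; EF_Roofing = 14+14 = 28
ES_Electrical rough-in = max(EF_Foundation=14, EF_Framing=10) = 14; EF_Electrical rough-in = 14+15 = 29
ES_Plumbing rough-in = max(EF_Framing=10, EF_Roofing=28, EF_Electrical rough-in=29) = 29; EF_Plumbing rough-in = 29+4 = 33
Expected project duration μ = 33 days. Critical path: Foundation → Electrical rough-in → Plumbing rough-in.

33 days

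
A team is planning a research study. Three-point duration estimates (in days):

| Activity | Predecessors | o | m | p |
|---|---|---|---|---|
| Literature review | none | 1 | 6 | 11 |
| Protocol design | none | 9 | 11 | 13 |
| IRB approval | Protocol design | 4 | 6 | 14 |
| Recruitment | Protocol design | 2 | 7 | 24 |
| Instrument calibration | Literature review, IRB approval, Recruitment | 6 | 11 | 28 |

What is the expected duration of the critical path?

te_Literature review = (1 + 4·6 + 11)/6 = 36/6 = 6
te_Protocol design = (9 + 4·11 + 13)/6 = 66/6 = 11
te_IRB approval = (4 + 4·6 + 14)/6 = 42/6 = 7
te_Recruitment = (2 + 4·7 + 24)/6 = 54/6 = 9
te_Instrument calibration = (6 + 4·11 + 28)/6 = 78/6 = 13

Forward pass:
ES_Literature review = 0; EF_Literature review = 6
ES_Protocol design = 0; EF_Protocol design = 11
ES_IRB approval = 11; EF_IRB approval = 11+7 = 18
ES_Recruitment = 11; EF_Recruitment = 11+9 = 20
ES_Instrument calibration = max(EF_Literature review=6, EF_IRB approval=18, EF_Recruitment=20) = 20; EF_Instrument calibration = 20+13 = 33
Expected project duration μ = 33 days. Critical path: Protocol design → Recruitment → Instrument calibration.

33 days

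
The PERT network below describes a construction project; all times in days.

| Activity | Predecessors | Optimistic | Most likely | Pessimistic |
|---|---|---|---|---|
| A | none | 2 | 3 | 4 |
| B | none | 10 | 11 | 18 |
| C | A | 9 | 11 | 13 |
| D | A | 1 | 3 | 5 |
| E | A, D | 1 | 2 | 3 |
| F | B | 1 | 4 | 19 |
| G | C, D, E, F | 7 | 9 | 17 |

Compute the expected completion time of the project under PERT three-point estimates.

28 days

te_A = (2 + 4·3 + 4)/6 = 18/6 = 3
te_B = (10 + 4·11 + 18)/6 = 72/6 = 12
te_C = (9 + 4·11 + 13)/6 = 66/6 = 11
te_D = (1 + 4·3 + 5)/6 = 18/6 = 3
te_E = (1 + 4·2 + 3)/6 = 12/6 = 2
te_F = (1 + 4·4 + 19)/6 = 36/6 = 6
te_G = (7 + 4·9 + 17)/6 = 60/6 = 10

Forward pass:
ES_A = 0; EF_A = 3
ES_B = 0; EF_B = 12
ES_C = 3; EF_C = 3+11 = 14
ES_D = 3; EF_D = 3+3 = 6
ES_E = max(EF_A=3, EF_D=6) = 6; EF_E = 6+2 = 8
ES_F = 12; EF_F = 12+6 = 18
ES_G = max(EF_C=14, EF_D=6, EF_E=8, EF_F=18) = 18; EF_G = 18+10 = 28
Expected project duration μ = 28 days. Critical path: B → F → G.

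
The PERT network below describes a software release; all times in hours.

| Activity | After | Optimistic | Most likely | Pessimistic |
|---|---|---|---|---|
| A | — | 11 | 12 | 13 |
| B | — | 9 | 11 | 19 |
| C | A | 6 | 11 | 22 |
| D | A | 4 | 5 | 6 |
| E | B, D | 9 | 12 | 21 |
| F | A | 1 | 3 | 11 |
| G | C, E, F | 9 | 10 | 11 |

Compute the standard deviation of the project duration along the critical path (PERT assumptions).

te_A = (11 + 4·12 + 13)/6 = 72/6 = 12; σ²_A = ((13−11)/6)² = 0.111
te_B = (9 + 4·11 + 19)/6 = 72/6 = 12; σ²_B = ((19−9)/6)² = 2.778
te_C = (6 + 4·11 + 22)/6 = 72/6 = 12; σ²_C = ((22−6)/6)² = 7.111
te_D = (4 + 4·5 + 6)/6 = 30/6 = 5; σ²_D = ((6−4)/6)² = 0.111
te_E = (9 + 4·12 + 21)/6 = 78/6 = 13; σ²_E = ((21−9)/6)² = 4.000
te_F = (1 + 4·3 + 11)/6 = 24/6 = 4; σ²_F = ((11−1)/6)² = 2.778
te_G = (9 + 4·10 + 11)/6 = 60/6 = 10; σ²_G = ((11−9)/6)² = 0.111

Forward pass:
ES_A = 0; EF_A = 12
ES_B = 0; EF_B = 12
ES_C = 12; EF_C = 12+12 = 24
ES_D = 12; EF_D = 12+5 = 17
ES_E = max(EF_B=12, EF_D=17) = 17; EF_E = 17+13 = 30
ES_F = 12; EF_F = 12+4 = 16
ES_G = max(EF_C=24, EF_E=30, EF_F=16) = 30; EF_G = 30+10 = 40
Expected project duration μ = 40 hours. Critical path: A → D → E → G.

Variance along critical path = 0.111 + 0.111 + 4.000 + 0.111 = 4.333
σ = √4.333 = 2.082 hours

2.08 hours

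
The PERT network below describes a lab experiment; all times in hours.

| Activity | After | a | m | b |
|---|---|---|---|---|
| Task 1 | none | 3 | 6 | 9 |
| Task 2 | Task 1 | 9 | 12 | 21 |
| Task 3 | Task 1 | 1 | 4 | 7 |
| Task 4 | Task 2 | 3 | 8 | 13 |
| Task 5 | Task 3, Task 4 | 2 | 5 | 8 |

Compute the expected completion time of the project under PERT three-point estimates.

32 hours

te_Task 1 = (3 + 4·6 + 9)/6 = 36/6 = 6
te_Task 2 = (9 + 4·12 + 21)/6 = 78/6 = 13
te_Task 3 = (1 + 4·4 + 7)/6 = 24/6 = 4
te_Task 4 = (3 + 4·8 + 13)/6 = 48/6 = 8
te_Task 5 = (2 + 4·5 + 8)/6 = 30/6 = 5

Forward pass:
ES_Task 1 = 0; EF_Task 1 = 6
ES_Task 2 = 6; EF_Task 2 = 6+13 = 19
ES_Task 3 = 6; EF_Task 3 = 6+4 = 10
ES_Task 4 = 19; EF_Task 4 = 19+8 = 27
ES_Task 5 = max(EF_Task 3=10, EF_Task 4=27) = 27; EF_Task 5 = 27+5 = 32
Expected project duration μ = 32 hours. Critical path: Task 1 → Task 2 → Task 4 → Task 5.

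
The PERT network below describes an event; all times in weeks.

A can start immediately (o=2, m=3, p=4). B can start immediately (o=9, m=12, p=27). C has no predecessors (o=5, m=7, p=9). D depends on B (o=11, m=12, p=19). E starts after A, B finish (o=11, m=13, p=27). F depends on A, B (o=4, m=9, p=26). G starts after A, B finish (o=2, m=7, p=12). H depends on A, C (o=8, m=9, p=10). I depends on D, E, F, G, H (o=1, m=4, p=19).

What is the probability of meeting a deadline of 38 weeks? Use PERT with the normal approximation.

0.725

te_A = (2 + 4·3 + 4)/6 = 18/6 = 3; σ²_A = ((4−2)/6)² = 0.111
te_B = (9 + 4·12 + 27)/6 = 84/6 = 14; σ²_B = ((27−9)/6)² = 9.000
te_C = (5 + 4·7 + 9)/6 = 42/6 = 7; σ²_C = ((9−5)/6)² = 0.444
te_D = (11 + 4·12 + 19)/6 = 78/6 = 13; σ²_D = ((19−11)/6)² = 1.778
te_E = (11 + 4·13 + 27)/6 = 90/6 = 15; σ²_E = ((27−11)/6)² = 7.111
te_F = (4 + 4·9 + 26)/6 = 66/6 = 11; σ²_F = ((26−4)/6)² = 13.444
te_G = (2 + 4·7 + 12)/6 = 42/6 = 7; σ²_G = ((12−2)/6)² = 2.778
te_H = (8 + 4·9 + 10)/6 = 54/6 = 9; σ²_H = ((10−8)/6)² = 0.111
te_I = (1 + 4·4 + 19)/6 = 36/6 = 6; σ²_I = ((19−1)/6)² = 9.000

Forward pass:
ES_A = 0; EF_A = 3
ES_B = 0; EF_B = 14
ES_C = 0; EF_C = 7
ES_D = 14; EF_D = 14+13 = 27
ES_E = max(EF_A=3, EF_B=14) = 14; EF_E = 14+15 = 29
ES_F = max(EF_A=3, EF_B=14) = 14; EF_F = 14+11 = 25
ES_G = max(EF_A=3, EF_B=14) = 14; EF_G = 14+7 = 21
ES_H = max(EF_A=3, EF_C=7) = 7; EF_H = 7+9 = 16
ES_I = max(EF_D=27, EF_E=29, EF_F=25, EF_G=21, EF_H=16) = 29; EF_I = 29+6 = 35
Expected project duration μ = 35 weeks. Critical path: B → E → I.

Variance along critical path = 9.000 + 7.111 + 9.000 = 25.111; σ = √25.111 = 5.011 weeks.
Z = (38 − 35) / 5.011 = 0.599
P(T ≤ 38) = Φ(0.599) ≈ 0.725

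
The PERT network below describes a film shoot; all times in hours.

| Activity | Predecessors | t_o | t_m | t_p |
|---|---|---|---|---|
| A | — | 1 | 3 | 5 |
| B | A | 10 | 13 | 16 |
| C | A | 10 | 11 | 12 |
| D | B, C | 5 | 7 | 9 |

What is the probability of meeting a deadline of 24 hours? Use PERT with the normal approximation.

0.767

te_A = (1 + 4·3 + 5)/6 = 18/6 = 3; σ²_A = ((5−1)/6)² = 0.444
te_B = (10 + 4·13 + 16)/6 = 78/6 = 13; σ²_B = ((16−10)/6)² = 1.000
te_C = (10 + 4·11 + 12)/6 = 66/6 = 11; σ²_C = ((12−10)/6)² = 0.111
te_D = (5 + 4·7 + 9)/6 = 42/6 = 7; σ²_D = ((9−5)/6)² = 0.444

Forward pass:
ES_A = 0; EF_A = 3
ES_B = 3; EF_B = 3+13 = 16
ES_C = 3; EF_C = 3+11 = 14
ES_D = max(EF_B=16, EF_C=14) = 16; EF_D = 16+7 = 23
Expected project duration μ = 23 hours. Critical path: A → B → D.

Variance along critical path = 0.444 + 1.000 + 0.444 = 1.889; σ = √1.889 = 1.374 hours.
Z = (24 − 23) / 1.374 = 0.728
P(T ≤ 24) = Φ(0.728) ≈ 0.767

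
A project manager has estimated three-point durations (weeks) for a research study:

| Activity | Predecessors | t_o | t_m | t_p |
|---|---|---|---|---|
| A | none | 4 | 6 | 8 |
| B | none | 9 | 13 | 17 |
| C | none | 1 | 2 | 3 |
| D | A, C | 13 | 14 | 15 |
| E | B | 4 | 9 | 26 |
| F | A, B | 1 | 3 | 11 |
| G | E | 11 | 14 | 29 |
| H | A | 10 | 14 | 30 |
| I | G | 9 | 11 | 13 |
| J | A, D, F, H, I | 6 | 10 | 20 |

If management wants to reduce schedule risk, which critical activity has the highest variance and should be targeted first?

te_A = (4 + 4·6 + 8)/6 = 36/6 = 6; σ²_A = ((8−4)/6)² = 0.444
te_B = (9 + 4·13 + 17)/6 = 78/6 = 13; σ²_B = ((17−9)/6)² = 1.778
te_C = (1 + 4·2 + 3)/6 = 12/6 = 2; σ²_C = ((3−1)/6)² = 0.111
te_D = (13 + 4·14 + 15)/6 = 84/6 = 14; σ²_D = ((15−13)/6)² = 0.111
te_E = (4 + 4·9 + 26)/6 = 66/6 = 11; σ²_E = ((26−4)/6)² = 13.444
te_F = (1 + 4·3 + 11)/6 = 24/6 = 4; σ²_F = ((11−1)/6)² = 2.778
te_G = (11 + 4·14 + 29)/6 = 96/6 = 16; σ²_G = ((29−11)/6)² = 9.000
te_H = (10 + 4·14 + 30)/6 = 96/6 = 16; σ²_H = ((30−10)/6)² = 11.111
te_I = (9 + 4·11 + 13)/6 = 66/6 = 11; σ²_I = ((13−9)/6)² = 0.444
te_J = (6 + 4·10 + 20)/6 = 66/6 = 11; σ²_J = ((20−6)/6)² = 5.444

Forward pass:
ES_A = 0; EF_A = 6
ES_B = 0; EF_B = 13
ES_C = 0; EF_C = 2
ES_D = max(EF_A=6, EF_C=2) = 6; EF_D = 6+14 = 20
ES_E = 13; EF_E = 13+11 = 24
ES_F = max(EF_A=6, EF_B=13) = 13; EF_F = 13+4 = 17
ES_G = 24; EF_G = 24+16 = 40
ES_H = 6; EF_H = 6+16 = 22
ES_I = 40; EF_I = 40+11 = 51
ES_J = max(EF_A=6, EF_D=20, EF_F=17, EF_H=22, EF_I=51) = 51; EF_J = 51+11 = 62
Expected project duration μ = 62 weeks. Critical path: B → E → G → I → J.

Variances on critical path: σ²_B=1.778, σ²_E=13.444, σ²_G=9.000, σ²_I=0.444, σ²_J=5.444.
Largest is σ²_E = 13.444.

E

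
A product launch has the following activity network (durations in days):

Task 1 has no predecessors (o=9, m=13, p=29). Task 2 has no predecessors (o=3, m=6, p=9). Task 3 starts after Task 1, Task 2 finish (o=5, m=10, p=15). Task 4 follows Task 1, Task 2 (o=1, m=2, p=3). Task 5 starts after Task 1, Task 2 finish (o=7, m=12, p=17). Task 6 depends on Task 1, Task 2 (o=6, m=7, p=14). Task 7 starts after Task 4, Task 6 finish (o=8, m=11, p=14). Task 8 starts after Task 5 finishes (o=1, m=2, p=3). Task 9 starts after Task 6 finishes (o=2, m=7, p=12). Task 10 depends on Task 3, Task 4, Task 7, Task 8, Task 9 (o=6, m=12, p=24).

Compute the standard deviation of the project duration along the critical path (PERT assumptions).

te_Task 1 = (9 + 4·13 + 29)/6 = 90/6 = 15; σ²_Task 1 = ((29−9)/6)² = 11.111
te_Task 2 = (3 + 4·6 + 9)/6 = 36/6 = 6; σ²_Task 2 = ((9−3)/6)² = 1.000
te_Task 3 = (5 + 4·10 + 15)/6 = 60/6 = 10; σ²_Task 3 = ((15−5)/6)² = 2.778
te_Task 4 = (1 + 4·2 + 3)/6 = 12/6 = 2; σ²_Task 4 = ((3−1)/6)² = 0.111
te_Task 5 = (7 + 4·12 + 17)/6 = 72/6 = 12; σ²_Task 5 = ((17−7)/6)² = 2.778
te_Task 6 = (6 + 4·7 + 14)/6 = 48/6 = 8; σ²_Task 6 = ((14−6)/6)² = 1.778
te_Task 7 = (8 + 4·11 + 14)/6 = 66/6 = 11; σ²_Task 7 = ((14−8)/6)² = 1.000
te_Task 8 = (1 + 4·2 + 3)/6 = 12/6 = 2; σ²_Task 8 = ((3−1)/6)² = 0.111
te_Task 9 = (2 + 4·7 + 12)/6 = 42/6 = 7; σ²_Task 9 = ((12−2)/6)² = 2.778
te_Task 10 = (6 + 4·12 + 24)/6 = 78/6 = 13; σ²_Task 10 = ((24−6)/6)² = 9.000

Forward pass:
ES_Task 1 = 0; EF_Task 1 = 15
ES_Task 2 = 0; EF_Task 2 = 6
ES_Task 3 = max(EF_Task 1=15, EF_Task 2=6) = 15; EF_Task 3 = 15+10 = 25
ES_Task 4 = max(EF_Task 1=15, EF_Task 2=6) = 15; EF_Task 4 = 15+2 = 17
ES_Task 5 = max(EF_Task 1=15, EF_Task 2=6) = 15; EF_Task 5 = 15+12 = 27
ES_Task 6 = max(EF_Task 1=15, EF_Task 2=6) = 15; EF_Task 6 = 15+8 = 23
ES_Task 7 = max(EF_Task 4=17, EF_Task 6=23) = 23; EF_Task 7 = 23+11 = 34
ES_Task 8 = 27; EF_Task 8 = 27+2 = 29
ES_Task 9 = 23; EF_Task 9 = 23+7 = 30
ES_Task 10 = max(EF_Task 3=25, EF_Task 4=17, EF_Task 7=34, EF_Task 8=29, EF_Task 9=30) = 34; EF_Task 10 = 34+13 = 47
Expected project duration μ = 47 days. Critical path: Task 1 → Task 6 → Task 7 → Task 10.

Variance along critical path = 11.111 + 1.778 + 1.000 + 9.000 = 22.889
σ = √22.889 = 4.784 days

4.78 days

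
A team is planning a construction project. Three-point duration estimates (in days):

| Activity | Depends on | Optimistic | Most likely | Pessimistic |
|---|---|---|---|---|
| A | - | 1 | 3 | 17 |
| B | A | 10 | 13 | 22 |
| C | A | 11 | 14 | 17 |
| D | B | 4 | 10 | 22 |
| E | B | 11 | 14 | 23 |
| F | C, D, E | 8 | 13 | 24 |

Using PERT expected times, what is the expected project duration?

48 days

te_A = (1 + 4·3 + 17)/6 = 30/6 = 5
te_B = (10 + 4·13 + 22)/6 = 84/6 = 14
te_C = (11 + 4·14 + 17)/6 = 84/6 = 14
te_D = (4 + 4·10 + 22)/6 = 66/6 = 11
te_E = (11 + 4·14 + 23)/6 = 90/6 = 15
te_F = (8 + 4·13 + 24)/6 = 84/6 = 14

Forward pass:
ES_A = 0; EF_A = 5
ES_B = 5; EF_B = 5+14 = 19
ES_C = 5; EF_C = 5+14 = 19
ES_D = 19; EF_D = 19+11 = 30
ES_E = 19; EF_E = 19+15 = 34
ES_F = max(EF_C=19, EF_D=30, EF_E=34) = 34; EF_F = 34+14 = 48
Expected project duration μ = 48 days. Critical path: A → B → E → F.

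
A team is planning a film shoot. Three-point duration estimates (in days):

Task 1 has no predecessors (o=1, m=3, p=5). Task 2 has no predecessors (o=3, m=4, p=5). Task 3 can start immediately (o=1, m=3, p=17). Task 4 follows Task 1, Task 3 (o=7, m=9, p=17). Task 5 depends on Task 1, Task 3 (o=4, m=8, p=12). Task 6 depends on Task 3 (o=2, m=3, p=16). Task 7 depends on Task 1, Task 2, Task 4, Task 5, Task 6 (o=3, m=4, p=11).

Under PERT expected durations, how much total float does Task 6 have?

5 days

te_Task 1 = (1 + 4·3 + 5)/6 = 18/6 = 3
te_Task 2 = (3 + 4·4 + 5)/6 = 24/6 = 4
te_Task 3 = (1 + 4·3 + 17)/6 = 30/6 = 5
te_Task 4 = (7 + 4·9 + 17)/6 = 60/6 = 10
te_Task 5 = (4 + 4·8 + 12)/6 = 48/6 = 8
te_Task 6 = (2 + 4·3 + 16)/6 = 30/6 = 5
te_Task 7 = (3 + 4·4 + 11)/6 = 30/6 = 5

Forward pass:
ES_Task 1 = 0; EF_Task 1 = 3
ES_Task 2 = 0; EF_Task 2 = 4
ES_Task 3 = 0; EF_Task 3 = 5
ES_Task 4 = max(EF_Task 1=3, EF_Task 3=5) = 5; EF_Task 4 = 5+10 = 15
ES_Task 5 = max(EF_Task 1=3, EF_Task 3=5) = 5; EF_Task 5 = 5+8 = 13
ES_Task 6 = 5; EF_Task 6 = 5+5 = 10
ES_Task 7 = max(EF_Task 1=3, EF_Task 2=4, EF_Task 4=15, EF_Task 5=13, EF_Task 6=10) = 15; EF_Task 7 = 15+5 = 20
Expected project duration μ = 20 days. Critical path: Task 3 → Task 4 → Task 7.

Backward pass:
LF_Task 7 = 20; LS_Task 7 = 20−5 = 15
LF_Task 6 = LS_Task 7 = 15; LS_Task 6 = 15−5 = 10
LF_Task 5 = LS_Task 7 = 15; LS_Task 5 = 15−8 = 7
LF_Task 4 = LS_Task 7 = 15; LS_Task 4 = 15−10 = 5
LF_Task 3 = min(LS_Task 4=5, LS_Task 5=7, LS_Task 6=10) = 5; LS_Task 3 = 5−5 = 0
LF_Task 2 = LS_Task 7 = 15; LS_Task 2 = 15−4 = 11
LF_Task 1 = min(LS_Task 4=5, LS_Task 5=7, LS_Task 7=15) = 5; LS_Task 1 = 5−3 = 2
Slack_Task 6 = LS_Task 6 − ES_Task 6 = 10 − 5 = 5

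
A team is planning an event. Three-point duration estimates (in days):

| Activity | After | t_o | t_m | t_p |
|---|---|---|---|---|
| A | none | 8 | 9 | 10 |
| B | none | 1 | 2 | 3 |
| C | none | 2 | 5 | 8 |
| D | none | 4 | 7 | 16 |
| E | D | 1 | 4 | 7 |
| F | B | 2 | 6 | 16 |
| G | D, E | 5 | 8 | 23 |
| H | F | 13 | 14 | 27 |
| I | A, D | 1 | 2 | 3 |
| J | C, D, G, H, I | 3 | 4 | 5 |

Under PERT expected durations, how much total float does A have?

14 days

te_A = (8 + 4·9 + 10)/6 = 54/6 = 9
te_B = (1 + 4·2 + 3)/6 = 12/6 = 2
te_C = (2 + 4·5 + 8)/6 = 30/6 = 5
te_D = (4 + 4·7 + 16)/6 = 48/6 = 8
te_E = (1 + 4·4 + 7)/6 = 24/6 = 4
te_F = (2 + 4·6 + 16)/6 = 42/6 = 7
te_G = (5 + 4·8 + 23)/6 = 60/6 = 10
te_H = (13 + 4·14 + 27)/6 = 96/6 = 16
te_I = (1 + 4·2 + 3)/6 = 12/6 = 2
te_J = (3 + 4·4 + 5)/6 = 24/6 = 4

Forward pass:
ES_A = 0; EF_A = 9
ES_B = 0; EF_B = 2
ES_C = 0; EF_C = 5
ES_D = 0; EF_D = 8
ES_E = 8; EF_E = 8+4 = 12
ES_F = 2; EF_F = 2+7 = 9
ES_G = max(EF_D=8, EF_E=12) = 12; EF_G = 12+10 = 22
ES_H = 9; EF_H = 9+16 = 25
ES_I = max(EF_A=9, EF_D=8) = 9; EF_I = 9+2 = 11
ES_J = max(EF_C=5, EF_D=8, EF_G=22, EF_H=25, EF_I=11) = 25; EF_J = 25+4 = 29
Expected project duration μ = 29 days. Critical path: B → F → H → J.

Backward pass:
LF_J = 29; LS_J = 29−4 = 25
LF_I = LS_J = 25; LS_I = 25−2 = 23
LF_H = LS_J = 25; LS_H = 25−16 = 9
LF_G = LS_J = 25; LS_G = 25−10 = 15
LF_F = LS_H = 9; LS_F = 9−7 = 2
LF_E = LS_G = 15; LS_E = 15−4 = 11
LF_D = min(LS_E=11, LS_G=15, LS_I=23, LS_J=25) = 11; LS_D = 11−8 = 3
LF_C = LS_J = 25; LS_C = 25−5 = 20
LF_B = LS_F = 2; LS_B = 2−2 = 0
LF_A = LS_I = 23; LS_A = 23−9 = 14
Slack_A = LS_A − ES_A = 14 − 0 = 14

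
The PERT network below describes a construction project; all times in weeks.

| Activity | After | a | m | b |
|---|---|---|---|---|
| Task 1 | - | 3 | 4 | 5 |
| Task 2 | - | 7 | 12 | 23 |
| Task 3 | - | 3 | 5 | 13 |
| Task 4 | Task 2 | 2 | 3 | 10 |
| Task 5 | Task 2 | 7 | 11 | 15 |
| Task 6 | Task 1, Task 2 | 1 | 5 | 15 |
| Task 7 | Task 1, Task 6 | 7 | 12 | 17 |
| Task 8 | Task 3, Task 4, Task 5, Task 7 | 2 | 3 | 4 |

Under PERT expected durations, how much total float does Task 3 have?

te_Task 1 = (3 + 4·4 + 5)/6 = 24/6 = 4
te_Task 2 = (7 + 4·12 + 23)/6 = 78/6 = 13
te_Task 3 = (3 + 4·5 + 13)/6 = 36/6 = 6
te_Task 4 = (2 + 4·3 + 10)/6 = 24/6 = 4
te_Task 5 = (7 + 4·11 + 15)/6 = 66/6 = 11
te_Task 6 = (1 + 4·5 + 15)/6 = 36/6 = 6
te_Task 7 = (7 + 4·12 + 17)/6 = 72/6 = 12
te_Task 8 = (2 + 4·3 + 4)/6 = 18/6 = 3

Forward pass:
ES_Task 1 = 0; EF_Task 1 = 4
ES_Task 2 = 0; EF_Task 2 = 13
ES_Task 3 = 0; EF_Task 3 = 6
ES_Task 4 = 13; EF_Task 4 = 13+4 = 17
ES_Task 5 = 13; EF_Task 5 = 13+11 = 24
ES_Task 6 = max(EF_Task 1=4, EF_Task 2=13) = 13; EF_Task 6 = 13+6 = 19
ES_Task 7 = max(EF_Task 1=4, EF_Task 6=19) = 19; EF_Task 7 = 19+12 = 31
ES_Task 8 = max(EF_Task 3=6, EF_Task 4=17, EF_Task 5=24, EF_Task 7=31) = 31; EF_Task 8 = 31+3 = 34
Expected project duration μ = 34 weeks. Critical path: Task 2 → Task 6 → Task 7 → Task 8.

Backward pass:
LF_Task 8 = 34; LS_Task 8 = 34−3 = 31
LF_Task 7 = LS_Task 8 = 31; LS_Task 7 = 31−12 = 19
LF_Task 6 = LS_Task 7 = 19; LS_Task 6 = 19−6 = 13
LF_Task 5 = LS_Task 8 = 31; LS_Task 5 = 31−11 = 20
LF_Task 4 = LS_Task 8 = 31; LS_Task 4 = 31−4 = 27
LF_Task 3 = LS_Task 8 = 31; LS_Task 3 = 31−6 = 25
LF_Task 2 = min(LS_Task 4=27, LS_Task 5=20, LS_Task 6=13) = 13; LS_Task 2 = 13−13 = 0
LF_Task 1 = min(LS_Task 6=13, LS_Task 7=19) = 13; LS_Task 1 = 13−4 = 9
Slack_Task 3 = LS_Task 3 − ES_Task 3 = 25 − 0 = 25

25 weeks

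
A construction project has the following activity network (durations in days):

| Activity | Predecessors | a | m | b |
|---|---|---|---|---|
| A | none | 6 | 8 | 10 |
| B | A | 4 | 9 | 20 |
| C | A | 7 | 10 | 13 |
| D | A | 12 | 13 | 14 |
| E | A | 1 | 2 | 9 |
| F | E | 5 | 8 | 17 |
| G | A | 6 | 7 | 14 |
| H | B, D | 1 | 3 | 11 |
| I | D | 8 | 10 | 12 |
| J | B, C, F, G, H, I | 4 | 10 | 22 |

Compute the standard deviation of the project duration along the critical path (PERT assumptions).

te_A = (6 + 4·8 + 10)/6 = 48/6 = 8; σ²_A = ((10−6)/6)² = 0.444
te_B = (4 + 4·9 + 20)/6 = 60/6 = 10; σ²_B = ((20−4)/6)² = 7.111
te_C = (7 + 4·10 + 13)/6 = 60/6 = 10; σ²_C = ((13−7)/6)² = 1.000
te_D = (12 + 4·13 + 14)/6 = 78/6 = 13; σ²_D = ((14−12)/6)² = 0.111
te_E = (1 + 4·2 + 9)/6 = 18/6 = 3; σ²_E = ((9−1)/6)² = 1.778
te_F = (5 + 4·8 + 17)/6 = 54/6 = 9; σ²_F = ((17−5)/6)² = 4.000
te_G = (6 + 4·7 + 14)/6 = 48/6 = 8; σ²_G = ((14−6)/6)² = 1.778
te_H = (1 + 4·3 + 11)/6 = 24/6 = 4; σ²_H = ((11−1)/6)² = 2.778
te_I = (8 + 4·10 + 12)/6 = 60/6 = 10; σ²_I = ((12−8)/6)² = 0.444
te_J = (4 + 4·10 + 22)/6 = 66/6 = 11; σ²_J = ((22−4)/6)² = 9.000

Forward pass:
ES_A = 0; EF_A = 8
ES_B = 8; EF_B = 8+10 = 18
ES_C = 8; EF_C = 8+10 = 18
ES_D = 8; EF_D = 8+13 = 21
ES_E = 8; EF_E = 8+3 = 11
ES_F = 11; EF_F = 11+9 = 20
ES_G = 8; EF_G = 8+8 = 16
ES_H = max(EF_B=18, EF_D=21) = 21; EF_H = 21+4 = 25
ES_I = 21; EF_I = 21+10 = 31
ES_J = max(EF_B=18, EF_C=18, EF_F=20, EF_G=16, EF_H=25, EF_I=31) = 31; EF_J = 31+11 = 42
Expected project duration μ = 42 days. Critical path: A → D → I → J.

Variance along critical path = 0.444 + 0.111 + 0.444 + 9.000 = 10.000
σ = √10.000 = 3.162 days

3.16 days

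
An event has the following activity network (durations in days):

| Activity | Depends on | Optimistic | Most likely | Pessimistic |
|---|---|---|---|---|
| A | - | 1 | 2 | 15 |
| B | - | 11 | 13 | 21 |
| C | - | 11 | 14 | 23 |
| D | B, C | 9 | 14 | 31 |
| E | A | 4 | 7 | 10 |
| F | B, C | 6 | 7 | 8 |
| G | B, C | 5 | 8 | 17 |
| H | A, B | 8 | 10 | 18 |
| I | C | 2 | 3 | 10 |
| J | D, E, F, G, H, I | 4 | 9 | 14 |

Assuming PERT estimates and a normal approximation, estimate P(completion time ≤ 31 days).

te_A = (1 + 4·2 + 15)/6 = 24/6 = 4; σ²_A = ((15−1)/6)² = 5.444
te_B = (11 + 4·13 + 21)/6 = 84/6 = 14; σ²_B = ((21−11)/6)² = 2.778
te_C = (11 + 4·14 + 23)/6 = 90/6 = 15; σ²_C = ((23−11)/6)² = 4.000
te_D = (9 + 4·14 + 31)/6 = 96/6 = 16; σ²_D = ((31−9)/6)² = 13.444
te_E = (4 + 4·7 + 10)/6 = 42/6 = 7; σ²_E = ((10−4)/6)² = 1.000
te_F = (6 + 4·7 + 8)/6 = 42/6 = 7; σ²_F = ((8−6)/6)² = 0.111
te_G = (5 + 4·8 + 17)/6 = 54/6 = 9; σ²_G = ((17−5)/6)² = 4.000
te_H = (8 + 4·10 + 18)/6 = 66/6 = 11; σ²_H = ((18−8)/6)² = 2.778
te_I = (2 + 4·3 + 10)/6 = 24/6 = 4; σ²_I = ((10−2)/6)² = 1.778
te_J = (4 + 4·9 + 14)/6 = 54/6 = 9; σ²_J = ((14−4)/6)² = 2.778

Forward pass:
ES_A = 0; EF_A = 4
ES_B = 0; EF_B = 14
ES_C = 0; EF_C = 15
ES_D = max(EF_B=14, EF_C=15) = 15; EF_D = 15+16 = 31
ES_E = 4; EF_E = 4+7 = 11
ES_F = max(EF_B=14, EF_C=15) = 15; EF_F = 15+7 = 22
ES_G = max(EF_B=14, EF_C=15) = 15; EF_G = 15+9 = 24
ES_H = max(EF_A=4, EF_B=14) = 14; EF_H = 14+11 = 25
ES_I = 15; EF_I = 15+4 = 19
ES_J = max(EF_D=31, EF_E=11, EF_F=22, EF_G=24, EF_H=25, EF_I=19) = 31; EF_J = 31+9 = 40
Expected project duration μ = 40 days. Critical path: C → D → J.

Variance along critical path = 4.000 + 13.444 + 2.778 = 20.222; σ = √20.222 = 4.497 days.
Z = (31 − 40) / 4.497 = -2.001
P(T ≤ 31) = Φ(-2.001) ≈ 0.023

0.023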